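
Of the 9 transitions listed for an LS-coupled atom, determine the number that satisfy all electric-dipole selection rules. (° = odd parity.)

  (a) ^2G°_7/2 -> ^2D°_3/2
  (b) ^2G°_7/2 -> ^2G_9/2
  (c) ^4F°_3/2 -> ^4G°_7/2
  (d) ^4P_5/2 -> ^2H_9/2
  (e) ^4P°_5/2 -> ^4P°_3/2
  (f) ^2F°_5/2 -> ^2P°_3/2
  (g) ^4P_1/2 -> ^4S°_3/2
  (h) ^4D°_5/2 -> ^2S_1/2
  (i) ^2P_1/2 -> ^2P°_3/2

(a) forbidden (parity, ΔL, ΔJ fail)
(b) allowed
(c) forbidden (parity, ΔJ fail)
(d) forbidden (parity, ΔS, ΔL, ΔJ fail)
(e) forbidden (parity fails)
(f) forbidden (parity, ΔL fail)
(g) allowed
(h) forbidden (ΔS, ΔL, ΔJ fail)
(i) allowed
Total allowed: 3 of 9.

3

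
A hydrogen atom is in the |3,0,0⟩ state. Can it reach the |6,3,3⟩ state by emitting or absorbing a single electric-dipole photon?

Δl = 3 − 0 = +3; the E1 rule Δl = ±1 is ✗.
Δm_l = 3 − (0) = +3. E1 requires Δm_l = 0, ±1: ✗.
The transition is electric-dipole forbidden.

forbidden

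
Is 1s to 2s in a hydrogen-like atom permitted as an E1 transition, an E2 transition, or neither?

Δl = 0 − 0 = +0; l_i + l_f = 0.
E1 (Δl = ±1): not satisfied.
E2 (Δl = 0,±2, l_i+l_f ≥ 2): not satisfied.

neither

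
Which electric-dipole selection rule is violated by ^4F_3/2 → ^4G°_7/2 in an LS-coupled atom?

Reading off the term symbols: S 3/2→3/2, L 3→4, J 3/2→7/2, parity even→odd.
Parity must change: even → odd — satisfied.
ΔS = 0: S: 3/2 → 3/2 — satisfied.
ΔL = 0, ±1 (not L=0↔0): L: 3 → 4, ΔL = +1 — satisfied.
ΔJ = 0, ±1 (not J=0↔0): J: 3/2 → 7/2, ΔJ = +2 — violated.

the ΔJ = 0, ±1 rule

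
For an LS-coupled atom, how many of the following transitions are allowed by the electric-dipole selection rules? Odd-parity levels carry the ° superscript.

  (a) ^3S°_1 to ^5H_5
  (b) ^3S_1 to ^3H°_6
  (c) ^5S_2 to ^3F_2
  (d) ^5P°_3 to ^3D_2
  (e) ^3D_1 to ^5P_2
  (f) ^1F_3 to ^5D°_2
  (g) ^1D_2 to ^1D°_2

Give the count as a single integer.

(a) forbidden (ΔS, ΔL, ΔJ fail)
(b) forbidden (ΔL, ΔJ fail)
(c) forbidden (parity, ΔS, ΔL fail)
(d) forbidden (ΔS fails)
(e) forbidden (parity, ΔS fail)
(f) forbidden (ΔS fails)
(g) allowed
Total allowed: 1 of 7.

1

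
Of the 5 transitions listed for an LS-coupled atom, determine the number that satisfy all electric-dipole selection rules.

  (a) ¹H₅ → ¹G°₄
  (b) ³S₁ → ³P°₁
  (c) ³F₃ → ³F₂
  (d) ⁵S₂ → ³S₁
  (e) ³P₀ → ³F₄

2

(a) allowed
(b) allowed
(c) forbidden (parity fails)
(d) forbidden (parity, ΔS, ΔL fail)
(e) forbidden (parity, ΔL, ΔJ fail)
Total allowed: 2 of 5.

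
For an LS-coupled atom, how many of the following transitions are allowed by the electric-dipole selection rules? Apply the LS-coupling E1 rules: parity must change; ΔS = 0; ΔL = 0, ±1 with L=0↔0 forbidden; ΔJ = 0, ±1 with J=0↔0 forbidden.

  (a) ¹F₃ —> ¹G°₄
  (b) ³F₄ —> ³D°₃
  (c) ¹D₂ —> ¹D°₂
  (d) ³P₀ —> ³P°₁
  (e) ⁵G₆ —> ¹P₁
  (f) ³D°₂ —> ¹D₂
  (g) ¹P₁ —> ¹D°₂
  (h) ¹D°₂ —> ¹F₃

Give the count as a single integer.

6

(a) allowed
(b) allowed
(c) allowed
(d) allowed
(e) forbidden (parity, ΔS, ΔL, ΔJ fail)
(f) forbidden (ΔS fails)
(g) allowed
(h) allowed
Total allowed: 6 of 8.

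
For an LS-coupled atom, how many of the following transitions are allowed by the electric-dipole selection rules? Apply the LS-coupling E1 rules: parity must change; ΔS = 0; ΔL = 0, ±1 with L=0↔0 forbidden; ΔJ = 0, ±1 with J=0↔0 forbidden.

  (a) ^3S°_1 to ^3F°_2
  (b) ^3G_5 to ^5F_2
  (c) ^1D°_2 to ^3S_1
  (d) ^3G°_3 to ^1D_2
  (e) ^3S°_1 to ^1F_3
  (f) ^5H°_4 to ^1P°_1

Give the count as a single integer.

0

(a) forbidden (parity, ΔL fail)
(b) forbidden (parity, ΔS, ΔJ fail)
(c) forbidden (ΔS, ΔL fail)
(d) forbidden (ΔS, ΔL fail)
(e) forbidden (ΔS, ΔL, ΔJ fail)
(f) forbidden (parity, ΔS, ΔL, ΔJ fail)
Total allowed: 0 of 6.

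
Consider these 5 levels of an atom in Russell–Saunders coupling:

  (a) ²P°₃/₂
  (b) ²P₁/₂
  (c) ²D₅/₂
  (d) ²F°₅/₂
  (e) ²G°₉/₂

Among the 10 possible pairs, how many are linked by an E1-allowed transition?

3

(a)–(b): allowed.
(a)–(c): allowed.
(a)–(d): forbidden (parity, ΔL).
(a)–(e): forbidden (parity, ΔL, ΔJ).
(b)–(c): forbidden (parity, ΔJ).
(b)–(d): forbidden (ΔL, ΔJ).
(b)–(e): forbidden (ΔL, ΔJ).
(c)–(d): allowed.
(c)–(e): forbidden (ΔL, ΔJ).
(d)–(e): forbidden (parity, ΔJ).
Allowed pairs: 3 of 10.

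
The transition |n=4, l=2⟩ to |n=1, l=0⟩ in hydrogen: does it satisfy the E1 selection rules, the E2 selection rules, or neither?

E2

Δl = 0 − 2 = -2; l_i + l_f = 2.
E1 (Δl = ±1): not satisfied.
E2 (Δl = 0,±2, l_i+l_f ≥ 2): satisfied.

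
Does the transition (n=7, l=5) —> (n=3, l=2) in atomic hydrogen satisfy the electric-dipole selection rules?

forbidden

Δl = 2 − 5 = -3; the E1 rule Δl = ±1 is ✗.
The transition is electric-dipole forbidden.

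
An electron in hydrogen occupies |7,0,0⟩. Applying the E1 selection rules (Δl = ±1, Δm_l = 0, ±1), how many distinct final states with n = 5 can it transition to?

E1 requires Δl = ±1, so l_f ∈ {-1, 1}; with 0 ≤ l_f ≤ n_f−1 = 4, the allowed l_f values are {1}.
For l_f = 1: m_f ∈ {m_i−1, m_i, m_i+1} ∩ [−1, 1] = {-1, 0, 1} → 3 states.
Total: 3.

3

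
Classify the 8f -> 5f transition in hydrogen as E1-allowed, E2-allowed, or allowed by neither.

E2

Δl = 3 − 3 = +0; l_i + l_f = 6.
E1 (Δl = ±1): not satisfied.
E2 (Δl = 0,±2, l_i+l_f ≥ 2): satisfied.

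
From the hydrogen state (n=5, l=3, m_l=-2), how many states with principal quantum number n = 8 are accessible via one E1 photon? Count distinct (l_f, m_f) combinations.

E1 requires Δl = ±1, so l_f ∈ {2, 4}; with 0 ≤ l_f ≤ n_f−1 = 7, the allowed l_f values are {2, 4}.
For l_f = 2: m_f ∈ {m_i−1, m_i, m_i+1} ∩ [−2, 2] = {-2, -1} → 2 states.
For l_f = 4: m_f ∈ {m_i−1, m_i, m_i+1} ∩ [−4, 4] = {-3, -2, -1} → 3 states.
Total: 5.

5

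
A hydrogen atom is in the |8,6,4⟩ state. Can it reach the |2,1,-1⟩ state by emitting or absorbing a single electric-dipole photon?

forbidden

l: 6 → 1 (Δl = -5). Δl = ±1 fails.
m_l: 4 → -1 (Δm_l = -5). |Δm_l| ≤ 1 fails.
The transition is electric-dipole forbidden.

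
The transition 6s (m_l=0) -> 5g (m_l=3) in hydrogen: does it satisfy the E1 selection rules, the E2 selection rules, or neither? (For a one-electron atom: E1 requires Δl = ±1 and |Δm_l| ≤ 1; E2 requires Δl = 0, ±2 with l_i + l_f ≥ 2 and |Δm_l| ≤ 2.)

neither

Δl = 4 − 0 = +4; l_i + l_f = 4.
Δm_l = +3.
E1 (Δl = ±1, |Δm_l| ≤ 1): not satisfied.
E2 (Δl = 0,±2, l_i+l_f ≥ 2, |Δm_l| ≤ 2): not satisfied.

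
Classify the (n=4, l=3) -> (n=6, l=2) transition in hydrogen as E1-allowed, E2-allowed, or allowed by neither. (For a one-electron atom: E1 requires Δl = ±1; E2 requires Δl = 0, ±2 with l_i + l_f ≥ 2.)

E1

Δl = 2 − 3 = -1; l_i + l_f = 5.
E1 (Δl = ±1): satisfied.
E2 (Δl = 0,±2, l_i+l_f ≥ 2): not satisfied.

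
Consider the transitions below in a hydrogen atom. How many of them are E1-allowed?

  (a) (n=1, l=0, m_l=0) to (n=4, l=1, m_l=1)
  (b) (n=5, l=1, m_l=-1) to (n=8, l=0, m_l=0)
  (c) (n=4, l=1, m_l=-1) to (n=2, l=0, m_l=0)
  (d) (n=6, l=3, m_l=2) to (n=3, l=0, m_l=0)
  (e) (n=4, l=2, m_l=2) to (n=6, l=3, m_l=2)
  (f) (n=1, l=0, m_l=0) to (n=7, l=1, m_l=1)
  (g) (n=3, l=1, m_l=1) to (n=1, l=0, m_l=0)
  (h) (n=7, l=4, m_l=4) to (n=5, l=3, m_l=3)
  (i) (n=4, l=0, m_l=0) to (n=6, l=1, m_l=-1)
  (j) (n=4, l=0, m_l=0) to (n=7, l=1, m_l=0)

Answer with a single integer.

(a) allowed
(b) allowed
(c) allowed
(d) forbidden — Δl = -3 (E1 requires Δl = ±1); Δm_l = -2 (E1 requires Δm_l = 0, ±1)
(e) allowed
(f) allowed
(g) allowed
(h) allowed
(i) allowed
(j) allowed
Total allowed: 9 of 10.

9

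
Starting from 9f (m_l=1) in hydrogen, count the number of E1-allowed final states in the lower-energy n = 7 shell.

6

E1 requires Δl = ±1, so l_f ∈ {2, 4}; with 0 ≤ l_f ≤ n_f−1 = 6, the allowed l_f values are {2, 4}.
For l_f = 2: m_f ∈ {m_i−1, m_i, m_i+1} ∩ [−2, 2] = {0, 1, 2} → 3 states.
For l_f = 4: m_f ∈ {m_i−1, m_i, m_i+1} ∩ [−4, 4] = {0, 1, 2} → 3 states.
Total: 6.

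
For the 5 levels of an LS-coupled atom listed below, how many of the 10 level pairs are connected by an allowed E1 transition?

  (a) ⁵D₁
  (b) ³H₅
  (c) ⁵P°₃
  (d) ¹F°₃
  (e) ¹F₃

1

(a)–(b): forbidden (parity, ΔS, ΔL, ΔJ).
(a)–(c): forbidden (ΔJ).
(a)–(d): forbidden (ΔS, ΔJ).
(a)–(e): forbidden (parity, ΔS, ΔJ).
(b)–(c): forbidden (ΔS, ΔL, ΔJ).
(b)–(d): forbidden (ΔS, ΔL, ΔJ).
(b)–(e): forbidden (parity, ΔS, ΔL, ΔJ).
(c)–(d): forbidden (parity, ΔS, ΔL).
(c)–(e): forbidden (ΔS, ΔL).
(d)–(e): allowed.
Allowed pairs: 1 of 10.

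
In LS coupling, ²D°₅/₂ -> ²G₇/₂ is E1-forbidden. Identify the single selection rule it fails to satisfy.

the ΔL = 0, ±1 rule

Initial level: S=1/2, L=2, J=5/2, parity odd. Final level: S=1/2, L=4, J=7/2, parity even.
ΔJ = 0, ±1 (not J=0↔0): J: 5/2 → 7/2, ΔJ = +1 — passes.
Parity must change: odd → even — passes.
ΔL = 0, ±1 (not L=0↔0): L: 2 → 4, ΔL = +2 — fails.
ΔS = 0: S: 1/2 → 1/2 — passes.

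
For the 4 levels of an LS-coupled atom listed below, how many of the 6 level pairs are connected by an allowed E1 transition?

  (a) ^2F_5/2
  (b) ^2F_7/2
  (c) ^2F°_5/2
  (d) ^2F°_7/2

(a)–(b): forbidden (parity).
(a)–(c): allowed.
(a)–(d): allowed.
(b)–(c): allowed.
(b)–(d): allowed.
(c)–(d): forbidden (parity).
Allowed pairs: 4 of 6.

4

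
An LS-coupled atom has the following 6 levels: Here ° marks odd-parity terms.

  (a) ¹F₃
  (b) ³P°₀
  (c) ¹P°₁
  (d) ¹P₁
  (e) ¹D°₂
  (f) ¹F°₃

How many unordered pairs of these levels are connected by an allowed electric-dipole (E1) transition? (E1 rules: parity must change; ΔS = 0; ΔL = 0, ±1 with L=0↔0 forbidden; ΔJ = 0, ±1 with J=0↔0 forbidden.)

4

(a)–(b): forbidden (ΔS, ΔL, ΔJ).
(a)–(c): forbidden (ΔL, ΔJ).
(a)–(d): forbidden (parity, ΔL, ΔJ).
(a)–(e): allowed.
(a)–(f): allowed.
(b)–(c): forbidden (parity, ΔS).
(b)–(d): forbidden (ΔS).
(b)–(e): forbidden (parity, ΔS, ΔJ).
(b)–(f): forbidden (parity, ΔS, ΔL, ΔJ).
(c)–(d): allowed.
(c)–(e): forbidden (parity).
(c)–(f): forbidden (parity, ΔL, ΔJ).
(d)–(e): allowed.
(d)–(f): forbidden (ΔL, ΔJ).
(e)–(f): forbidden (parity).
Allowed pairs: 4 of 15.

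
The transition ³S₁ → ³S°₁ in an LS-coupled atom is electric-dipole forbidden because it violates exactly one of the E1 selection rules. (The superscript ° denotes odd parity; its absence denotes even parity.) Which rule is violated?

Initial level: S=1, L=0, J=1, parity even. Final level: S=1, L=0, J=1, parity odd.
Parity must change: even → odd — passes.
ΔS = 0: S: 1 → 1 — passes.
ΔL = 0, ±1 (not L=0↔0): L: 0 → 0, ΔL = +0 — fails.
ΔJ = 0, ±1 (not J=0↔0): J: 1 → 1, ΔJ = +0 — passes.

the L=0 ↔ L=0 exclusion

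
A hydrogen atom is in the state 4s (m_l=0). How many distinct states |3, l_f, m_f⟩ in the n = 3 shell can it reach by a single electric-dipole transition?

3

E1 requires Δl = ±1, so l_f ∈ {-1, 1}; with 0 ≤ l_f ≤ n_f−1 = 2, the allowed l_f values are {1}.
For l_f = 1: m_f ∈ {m_i−1, m_i, m_i+1} ∩ [−1, 1] = {-1, 0, 1} → 3 states.
Total: 3.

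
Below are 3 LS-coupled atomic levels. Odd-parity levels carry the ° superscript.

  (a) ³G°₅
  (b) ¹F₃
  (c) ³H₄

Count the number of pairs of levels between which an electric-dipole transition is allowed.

(a)–(b): forbidden (ΔS, ΔJ).
(a)–(c): allowed.
(b)–(c): forbidden (parity, ΔS, ΔL).
Allowed pairs: 1 of 3.

1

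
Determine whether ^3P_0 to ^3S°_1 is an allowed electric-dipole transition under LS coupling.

Parity must change: even → odd — satisfied.
ΔS = 0: S: 1 → 1 — satisfied.
ΔL = 0, ±1 (not L=0↔0): L: 1 → 0, ΔL = -1 — satisfied.
ΔJ = 0, ±1 (not J=0↔0): J: 0 → 1, ΔJ = +1 — satisfied.
All four E1 rules are satisfied.

allowed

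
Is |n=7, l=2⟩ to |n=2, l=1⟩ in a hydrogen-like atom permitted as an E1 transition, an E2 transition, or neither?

E1

Δl = 1 − 2 = -1; l_i + l_f = 3.
E1 (Δl = ±1): satisfied.
E2 (Δl = 0,±2, l_i+l_f ≥ 2): not satisfied.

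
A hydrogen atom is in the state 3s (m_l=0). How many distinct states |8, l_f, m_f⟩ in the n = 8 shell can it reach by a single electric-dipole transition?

E1 requires Δl = ±1, so l_f ∈ {-1, 1}; with 0 ≤ l_f ≤ n_f−1 = 7, the allowed l_f values are {1}.
For l_f = 1: m_f ∈ {m_i−1, m_i, m_i+1} ∩ [−1, 1] = {-1, 0, 1} → 3 states.
Total: 3.

3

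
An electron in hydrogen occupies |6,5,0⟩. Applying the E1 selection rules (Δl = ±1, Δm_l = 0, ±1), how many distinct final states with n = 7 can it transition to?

6

E1 requires Δl = ±1, so l_f ∈ {4, 6}; with 0 ≤ l_f ≤ n_f−1 = 6, the allowed l_f values are {4, 6}.
For l_f = 4: m_f ∈ {m_i−1, m_i, m_i+1} ∩ [−4, 4] = {-1, 0, 1} → 3 states.
For l_f = 6: m_f ∈ {m_i−1, m_i, m_i+1} ∩ [−6, 6] = {-1, 0, 1} → 3 states.
Total: 6.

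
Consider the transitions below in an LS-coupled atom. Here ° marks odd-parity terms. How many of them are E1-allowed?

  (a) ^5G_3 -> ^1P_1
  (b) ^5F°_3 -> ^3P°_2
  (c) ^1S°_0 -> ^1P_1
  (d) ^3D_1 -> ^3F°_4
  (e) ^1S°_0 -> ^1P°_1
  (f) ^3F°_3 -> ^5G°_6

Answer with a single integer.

1

(a) forbidden (parity, ΔS, ΔL, ΔJ fail)
(b) forbidden (parity, ΔS, ΔL fail)
(c) allowed
(d) forbidden (ΔJ fails)
(e) forbidden (parity fails)
(f) forbidden (parity, ΔS, ΔJ fail)
Total allowed: 1 of 6.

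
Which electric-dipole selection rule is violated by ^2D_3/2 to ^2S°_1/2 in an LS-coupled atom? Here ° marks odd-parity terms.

the ΔL = 0, ±1 rule

Parity must change: even → odd — ok.
ΔS = 0: S: 1/2 → 1/2 — ok.
ΔL = 0, ±1 (not L=0↔0): L: 2 → 0, ΔL = -2 — fails.
ΔJ = 0, ±1 (not J=0↔0): J: 3/2 → 1/2, ΔJ = -1 — ok.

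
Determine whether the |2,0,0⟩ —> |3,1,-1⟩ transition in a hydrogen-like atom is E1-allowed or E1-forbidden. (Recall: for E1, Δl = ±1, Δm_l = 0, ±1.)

Δl = 1 − 0 = +1; the E1 rule Δl = ±1 is ✓.
m_l: 0 → -1 (Δm_l = -1). |Δm_l| ≤ 1 ✓.
All E1 selection rules are satisfied.

allowed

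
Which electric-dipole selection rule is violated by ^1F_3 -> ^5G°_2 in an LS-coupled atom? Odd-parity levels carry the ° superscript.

the ΔS = 0 rule

Initial level: S=0, L=3, J=3, parity even. Final level: S=2, L=4, J=2, parity odd.
Parity must change: even → odd — ok.
ΔS = 0: S: 0 → 2 — fails.
ΔJ = 0, ±1 (not J=0↔0): J: 3 → 2, ΔJ = -1 — ok.
ΔL = 0, ±1 (not L=0↔0): L: 3 → 4, ΔL = +1 — ok.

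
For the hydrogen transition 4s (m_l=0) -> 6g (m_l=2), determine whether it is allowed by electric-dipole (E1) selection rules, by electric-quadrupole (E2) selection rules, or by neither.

Δl = 4 − 0 = +4; l_i + l_f = 4.
Δm_l = +2.
E1 (Δl = ±1, |Δm_l| ≤ 1): not satisfied.
E2 (Δl = 0,±2, l_i+l_f ≥ 2, |Δm_l| ≤ 2): not satisfied.

neither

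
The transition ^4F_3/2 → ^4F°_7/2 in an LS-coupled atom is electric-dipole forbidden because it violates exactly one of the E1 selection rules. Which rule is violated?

ΔJ = 0, ±1 (not J=0↔0): J: 3/2 → 7/2, ΔJ = +2 — fails.
ΔS = 0: S: 3/2 → 3/2 — ok.
ΔL = 0, ±1 (not L=0↔0): L: 3 → 3, ΔL = +0 — ok.
Parity must change: even → odd — ok.

the ΔJ = 0, ±1 rule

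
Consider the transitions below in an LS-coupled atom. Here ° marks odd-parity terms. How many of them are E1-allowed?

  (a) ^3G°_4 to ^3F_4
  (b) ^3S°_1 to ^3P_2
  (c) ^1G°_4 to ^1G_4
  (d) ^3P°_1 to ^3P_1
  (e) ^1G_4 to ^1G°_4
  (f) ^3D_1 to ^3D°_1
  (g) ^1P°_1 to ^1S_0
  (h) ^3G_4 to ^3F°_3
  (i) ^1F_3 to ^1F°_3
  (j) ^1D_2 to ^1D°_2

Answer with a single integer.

(a) allowed
(b) allowed
(c) allowed
(d) allowed
(e) allowed
(f) allowed
(g) allowed
(h) allowed
(i) allowed
(j) allowed
Total allowed: 10 of 10.

10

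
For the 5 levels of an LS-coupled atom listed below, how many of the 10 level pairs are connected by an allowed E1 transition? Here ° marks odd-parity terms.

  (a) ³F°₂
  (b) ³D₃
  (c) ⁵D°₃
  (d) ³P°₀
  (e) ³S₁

2

(a)–(b): allowed.
(a)–(c): forbidden (parity, ΔS).
(a)–(d): forbidden (parity, ΔL, ΔJ).
(a)–(e): forbidden (ΔL).
(b)–(c): forbidden (ΔS).
(b)–(d): forbidden (ΔJ).
(b)–(e): forbidden (parity, ΔL, ΔJ).
(c)–(d): forbidden (parity, ΔS, ΔJ).
(c)–(e): forbidden (ΔS, ΔL, ΔJ).
(d)–(e): allowed.
Allowed pairs: 2 of 10.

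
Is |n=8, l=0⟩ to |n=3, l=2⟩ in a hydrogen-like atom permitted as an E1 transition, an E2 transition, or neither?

Δl = 2 − 0 = +2; l_i + l_f = 2.
E1 (Δl = ±1): not satisfied.
E2 (Δl = 0,±2, l_i+l_f ≥ 2): satisfied.

E2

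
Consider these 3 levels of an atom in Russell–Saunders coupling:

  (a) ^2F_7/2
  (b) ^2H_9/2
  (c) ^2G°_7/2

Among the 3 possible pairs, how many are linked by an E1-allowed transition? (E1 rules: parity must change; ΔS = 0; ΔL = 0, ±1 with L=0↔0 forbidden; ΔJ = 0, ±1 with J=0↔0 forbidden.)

2

(a)–(b): forbidden (parity, ΔL).
(a)–(c): allowed.
(b)–(c): allowed.
Allowed pairs: 2 of 3.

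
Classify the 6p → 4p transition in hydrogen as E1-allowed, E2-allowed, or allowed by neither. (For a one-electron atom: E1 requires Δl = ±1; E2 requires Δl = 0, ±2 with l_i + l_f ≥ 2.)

Δl = 1 − 1 = +0; l_i + l_f = 2.
E1 (Δl = ±1): not satisfied.
E2 (Δl = 0,±2, l_i+l_f ≥ 2): satisfied.

E2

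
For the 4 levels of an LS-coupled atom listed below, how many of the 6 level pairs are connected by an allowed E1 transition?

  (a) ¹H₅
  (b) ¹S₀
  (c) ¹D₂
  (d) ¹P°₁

2

(a)–(b): forbidden (parity, ΔL, ΔJ).
(a)–(c): forbidden (parity, ΔL, ΔJ).
(a)–(d): forbidden (ΔL, ΔJ).
(b)–(c): forbidden (parity, ΔL, ΔJ).
(b)–(d): allowed.
(c)–(d): allowed.
Allowed pairs: 2 of 6.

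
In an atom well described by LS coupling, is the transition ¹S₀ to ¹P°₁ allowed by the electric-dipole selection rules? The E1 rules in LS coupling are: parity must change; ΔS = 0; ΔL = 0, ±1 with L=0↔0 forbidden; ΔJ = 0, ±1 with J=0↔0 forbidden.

Reading off the term symbols: S 0→0, L 0→1, J 0→1, parity even→odd.
Parity must change: even → odd — passes.
ΔS = 0: S: 0 → 0 — passes.
ΔL = 0, ±1 (not L=0↔0): L: 0 → 1, ΔL = +1 — passes.
ΔJ = 0, ±1 (not J=0↔0): J: 0 → 1, ΔJ = +1 — passes.
All four E1 rules are satisfied.

allowed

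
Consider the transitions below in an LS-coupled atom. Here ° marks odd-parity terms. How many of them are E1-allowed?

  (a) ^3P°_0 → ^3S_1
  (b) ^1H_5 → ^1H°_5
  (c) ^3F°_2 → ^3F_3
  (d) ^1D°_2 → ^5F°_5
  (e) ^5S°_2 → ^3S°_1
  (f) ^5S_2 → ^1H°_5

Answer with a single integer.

(a) allowed
(b) allowed
(c) allowed
(d) forbidden (parity, ΔS, ΔJ fail)
(e) forbidden (parity, ΔS, ΔL fail)
(f) forbidden (ΔS, ΔL, ΔJ fail)
Total allowed: 3 of 6.

3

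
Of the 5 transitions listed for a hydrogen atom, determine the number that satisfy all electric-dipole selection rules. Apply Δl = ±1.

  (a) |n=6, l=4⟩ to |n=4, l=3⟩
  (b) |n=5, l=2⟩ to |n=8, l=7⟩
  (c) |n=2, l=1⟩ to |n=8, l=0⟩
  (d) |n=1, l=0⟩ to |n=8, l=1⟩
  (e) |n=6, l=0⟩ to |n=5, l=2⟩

(a) allowed
(b) forbidden — Δl = +5 (E1 requires Δl = ±1)
(c) allowed
(d) allowed
(e) forbidden — Δl = +2 (E1 requires Δl = ±1)
Total allowed: 3 of 5.

3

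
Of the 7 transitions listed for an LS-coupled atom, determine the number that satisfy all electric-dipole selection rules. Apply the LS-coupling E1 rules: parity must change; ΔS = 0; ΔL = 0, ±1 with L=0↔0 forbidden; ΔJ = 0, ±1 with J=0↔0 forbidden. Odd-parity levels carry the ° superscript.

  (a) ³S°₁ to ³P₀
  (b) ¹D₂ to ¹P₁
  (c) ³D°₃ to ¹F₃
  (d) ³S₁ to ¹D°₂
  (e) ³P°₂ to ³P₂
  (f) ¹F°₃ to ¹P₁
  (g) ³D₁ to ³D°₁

3

(a) allowed
(b) forbidden (parity fails)
(c) forbidden (ΔS fails)
(d) forbidden (ΔS, ΔL fail)
(e) allowed
(f) forbidden (ΔL, ΔJ fail)
(g) allowed
Total allowed: 3 of 7.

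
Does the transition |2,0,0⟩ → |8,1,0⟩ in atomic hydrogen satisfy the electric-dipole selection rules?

Δl = 1 − 0 = +1; the E1 rule Δl = ±1 is ok.
m_l: 0 → 0 (Δm_l = +0). |Δm_l| ≤ 1 ok.
All E1 selection rules are satisfied.

allowed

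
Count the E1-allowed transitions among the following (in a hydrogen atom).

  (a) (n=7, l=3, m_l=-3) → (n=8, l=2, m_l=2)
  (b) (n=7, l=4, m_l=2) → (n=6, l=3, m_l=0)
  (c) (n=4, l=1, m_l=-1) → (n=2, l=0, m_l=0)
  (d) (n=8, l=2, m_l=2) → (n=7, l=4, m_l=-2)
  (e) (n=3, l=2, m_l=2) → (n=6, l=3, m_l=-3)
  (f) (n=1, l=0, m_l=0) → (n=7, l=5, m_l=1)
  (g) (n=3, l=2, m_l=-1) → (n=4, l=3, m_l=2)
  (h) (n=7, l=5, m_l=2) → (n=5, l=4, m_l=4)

(a) forbidden — Δm_l = +5 (E1 requires Δm_l = 0, ±1)
(b) forbidden — Δm_l = -2 (E1 requires Δm_l = 0, ±1)
(c) allowed
(d) forbidden — Δl = +2 (E1 requires Δl = ±1); Δm_l = -4 (E1 requires Δm_l = 0, ±1)
(e) forbidden — Δm_l = -5 (E1 requires Δm_l = 0, ±1)
(f) forbidden — Δl = +5 (E1 requires Δl = ±1)
(g) forbidden — Δm_l = +3 (E1 requires Δm_l = 0, ±1)
(h) forbidden — Δm_l = +2 (E1 requires Δm_l = 0, ±1)
Total allowed: 1 of 8.

1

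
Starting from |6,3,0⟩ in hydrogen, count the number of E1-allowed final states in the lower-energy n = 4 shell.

3

E1 requires Δl = ±1, so l_f ∈ {2, 4}; with 0 ≤ l_f ≤ n_f−1 = 3, the allowed l_f values are {2}.
For l_f = 2: m_f ∈ {m_i−1, m_i, m_i+1} ∩ [−2, 2] = {-1, 0, 1} → 3 states.
Total: 3.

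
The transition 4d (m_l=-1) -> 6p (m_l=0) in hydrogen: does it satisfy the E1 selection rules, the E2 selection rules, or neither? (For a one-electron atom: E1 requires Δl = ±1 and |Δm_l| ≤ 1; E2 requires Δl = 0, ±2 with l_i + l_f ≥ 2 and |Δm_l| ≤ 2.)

Δl = 1 − 2 = -1; l_i + l_f = 3.
Δm_l = +1.
E1 (Δl = ±1, |Δm_l| ≤ 1): satisfied.
E2 (Δl = 0,±2, l_i+l_f ≥ 2, |Δm_l| ≤ 2): not satisfied.

E1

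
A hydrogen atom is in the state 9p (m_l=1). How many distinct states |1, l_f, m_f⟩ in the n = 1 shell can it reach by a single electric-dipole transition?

E1 requires Δl = ±1, so l_f ∈ {0, 2}; with 0 ≤ l_f ≤ n_f−1 = 0, the allowed l_f values are {0}.
For l_f = 0: m_f ∈ {m_i−1, m_i, m_i+1} ∩ [−0, 0] = {0} → 1 state.
Total: 1.

1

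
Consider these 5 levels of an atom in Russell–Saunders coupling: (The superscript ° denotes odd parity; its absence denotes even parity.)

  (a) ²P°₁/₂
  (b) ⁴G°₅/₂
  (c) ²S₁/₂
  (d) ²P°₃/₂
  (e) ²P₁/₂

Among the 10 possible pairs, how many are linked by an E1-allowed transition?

(a)–(b): forbidden (parity, ΔS, ΔL, ΔJ).
(a)–(c): allowed.
(a)–(d): forbidden (parity).
(a)–(e): allowed.
(b)–(c): forbidden (ΔS, ΔL, ΔJ).
(b)–(d): forbidden (parity, ΔS, ΔL).
(b)–(e): forbidden (ΔS, ΔL, ΔJ).
(c)–(d): allowed.
(c)–(e): forbidden (parity).
(d)–(e): allowed.
Allowed pairs: 4 of 10.

4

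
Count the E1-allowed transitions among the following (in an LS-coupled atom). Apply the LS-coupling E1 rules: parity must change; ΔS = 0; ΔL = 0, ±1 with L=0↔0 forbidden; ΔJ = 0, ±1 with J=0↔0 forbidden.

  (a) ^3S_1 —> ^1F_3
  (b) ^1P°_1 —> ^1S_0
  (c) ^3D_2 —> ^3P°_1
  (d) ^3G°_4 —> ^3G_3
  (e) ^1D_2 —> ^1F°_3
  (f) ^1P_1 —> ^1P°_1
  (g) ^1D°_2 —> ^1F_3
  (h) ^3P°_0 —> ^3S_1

(a) forbidden (parity, ΔS, ΔL, ΔJ fail)
(b) allowed
(c) allowed
(d) allowed
(e) allowed
(f) allowed
(g) allowed
(h) allowed
Total allowed: 7 of 8.

7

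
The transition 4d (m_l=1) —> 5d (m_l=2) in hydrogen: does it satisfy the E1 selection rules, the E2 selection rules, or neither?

E2

Δl = 2 − 2 = +0; l_i + l_f = 4.
Δm_l = +1.
E1 (Δl = ±1, |Δm_l| ≤ 1): not satisfied.
E2 (Δl = 0,±2, l_i+l_f ≥ 2, |Δm_l| ≤ 2): satisfied.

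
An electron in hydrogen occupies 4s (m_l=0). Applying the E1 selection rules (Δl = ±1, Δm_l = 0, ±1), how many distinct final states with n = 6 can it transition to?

3

E1 requires Δl = ±1, so l_f ∈ {-1, 1}; with 0 ≤ l_f ≤ n_f−1 = 5, the allowed l_f values are {1}.
For l_f = 1: m_f ∈ {m_i−1, m_i, m_i+1} ∩ [−1, 1] = {-1, 0, 1} → 3 states.
Total: 3.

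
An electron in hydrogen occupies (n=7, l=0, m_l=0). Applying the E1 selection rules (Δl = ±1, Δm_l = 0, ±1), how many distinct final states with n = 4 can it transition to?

E1 requires Δl = ±1, so l_f ∈ {-1, 1}; with 0 ≤ l_f ≤ n_f−1 = 3, the allowed l_f values are {1}.
For l_f = 1: m_f ∈ {m_i−1, m_i, m_i+1} ∩ [−1, 1] = {-1, 0, 1} → 3 states.
Total: 3.

3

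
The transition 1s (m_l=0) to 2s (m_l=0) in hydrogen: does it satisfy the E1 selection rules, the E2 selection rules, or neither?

neither

Δl = 0 − 0 = +0; l_i + l_f = 0.
Δm_l = +0.
E1 (Δl = ±1, |Δm_l| ≤ 1): not satisfied.
E2 (Δl = 0,±2, l_i+l_f ≥ 2, |Δm_l| ≤ 2): not satisfied.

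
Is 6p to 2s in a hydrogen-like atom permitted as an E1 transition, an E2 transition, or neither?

Δl = 0 − 1 = -1; l_i + l_f = 1.
E1 (Δl = ±1): satisfied.
E2 (Δl = 0,±2, l_i+l_f ≥ 2): not satisfied.

E1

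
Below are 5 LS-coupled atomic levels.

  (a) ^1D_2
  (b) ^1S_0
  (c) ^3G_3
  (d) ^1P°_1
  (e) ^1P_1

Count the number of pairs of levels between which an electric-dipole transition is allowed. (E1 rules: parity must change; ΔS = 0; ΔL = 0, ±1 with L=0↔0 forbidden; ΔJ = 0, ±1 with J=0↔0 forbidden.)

(a)–(b): forbidden (parity, ΔL, ΔJ).
(a)–(c): forbidden (parity, ΔS, ΔL).
(a)–(d): allowed.
(a)–(e): forbidden (parity).
(b)–(c): forbidden (parity, ΔS, ΔL, ΔJ).
(b)–(d): allowed.
(b)–(e): forbidden (parity).
(c)–(d): forbidden (ΔS, ΔL, ΔJ).
(c)–(e): forbidden (parity, ΔS, ΔL, ΔJ).
(d)–(e): allowed.
Allowed pairs: 3 of 10.

3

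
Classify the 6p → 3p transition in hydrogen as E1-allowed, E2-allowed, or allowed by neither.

Δl = 1 − 1 = +0; l_i + l_f = 2.
E1 (Δl = ±1): not satisfied.
E2 (Δl = 0,±2, l_i+l_f ≥ 2): satisfied.

E2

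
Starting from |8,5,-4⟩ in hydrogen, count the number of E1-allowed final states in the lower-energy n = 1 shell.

0

E1 requires l_f ∈ {4, 6}, but neither lies in [0, 0], so no final state is reachable.
Total: 0.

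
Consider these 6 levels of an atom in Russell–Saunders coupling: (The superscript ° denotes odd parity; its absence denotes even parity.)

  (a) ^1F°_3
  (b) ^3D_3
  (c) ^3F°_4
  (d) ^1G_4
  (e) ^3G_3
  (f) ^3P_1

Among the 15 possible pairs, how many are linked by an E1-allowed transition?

(a)–(b): forbidden (ΔS).
(a)–(c): forbidden (parity, ΔS).
(a)–(d): allowed.
(a)–(e): forbidden (ΔS).
(a)–(f): forbidden (ΔS, ΔL, ΔJ).
(b)–(c): allowed.
(b)–(d): forbidden (parity, ΔS, ΔL).
(b)–(e): forbidden (parity, ΔL).
(b)–(f): forbidden (parity, ΔJ).
(c)–(d): forbidden (ΔS).
(c)–(e): allowed.
(c)–(f): forbidden (ΔL, ΔJ).
(d)–(e): forbidden (parity, ΔS).
(d)–(f): forbidden (parity, ΔS, ΔL, ΔJ).
(e)–(f): forbidden (parity, ΔL, ΔJ).
Allowed pairs: 3 of 15.

3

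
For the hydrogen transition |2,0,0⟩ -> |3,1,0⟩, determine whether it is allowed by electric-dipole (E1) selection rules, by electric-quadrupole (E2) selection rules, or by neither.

Δl = 1 − 0 = +1; l_i + l_f = 1.
Δm_l = +0.
E1 (Δl = ±1, |Δm_l| ≤ 1): satisfied.
E2 (Δl = 0,±2, l_i+l_f ≥ 2, |Δm_l| ≤ 2): not satisfied.

E1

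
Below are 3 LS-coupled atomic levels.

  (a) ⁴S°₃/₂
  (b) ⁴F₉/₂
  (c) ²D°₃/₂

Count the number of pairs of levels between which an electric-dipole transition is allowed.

0

(a)–(b): forbidden (ΔL, ΔJ).
(a)–(c): forbidden (parity, ΔS, ΔL).
(b)–(c): forbidden (ΔS, ΔJ).
Allowed pairs: 0 of 3.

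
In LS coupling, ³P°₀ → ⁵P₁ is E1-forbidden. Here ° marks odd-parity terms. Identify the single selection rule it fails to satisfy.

the ΔS = 0 rule

Parity must change: odd → even — ✓.
ΔS = 0: S: 1 → 2 — ✗.
ΔL = 0, ±1 (not L=0↔0): L: 1 → 1, ΔL = +0 — ✓.
ΔJ = 0, ±1 (not J=0↔0): J: 0 → 1, ΔJ = +1 — ✓.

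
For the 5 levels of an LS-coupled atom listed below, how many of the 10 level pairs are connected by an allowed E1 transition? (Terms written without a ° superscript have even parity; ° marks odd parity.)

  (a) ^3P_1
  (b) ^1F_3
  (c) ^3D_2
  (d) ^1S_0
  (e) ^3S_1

0

(a)–(b): forbidden (parity, ΔS, ΔL, ΔJ).
(a)–(c): forbidden (parity).
(a)–(d): forbidden (parity, ΔS).
(a)–(e): forbidden (parity).
(b)–(c): forbidden (parity, ΔS).
(b)–(d): forbidden (parity, ΔL, ΔJ).
(b)–(e): forbidden (parity, ΔS, ΔL, ΔJ).
(c)–(d): forbidden (parity, ΔS, ΔL, ΔJ).
(c)–(e): forbidden (parity, ΔL).
(d)–(e): forbidden (parity, ΔS, ΔL).
Allowed pairs: 0 of 10.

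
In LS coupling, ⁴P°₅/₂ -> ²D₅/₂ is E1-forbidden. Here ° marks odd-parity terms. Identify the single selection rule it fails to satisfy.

Reading off the term symbols: S 3/2→1/2, L 1→2, J 5/2→5/2, parity odd→even.
Parity must change: odd → even — ✓.
ΔS = 0: S: 3/2 → 1/2 — ✗.
ΔL = 0, ±1 (not L=0↔0): L: 1 → 2, ΔL = +1 — ✓.
ΔJ = 0, ±1 (not J=0↔0): J: 5/2 → 5/2, ΔJ = +0 — ✓.

the ΔS = 0 rule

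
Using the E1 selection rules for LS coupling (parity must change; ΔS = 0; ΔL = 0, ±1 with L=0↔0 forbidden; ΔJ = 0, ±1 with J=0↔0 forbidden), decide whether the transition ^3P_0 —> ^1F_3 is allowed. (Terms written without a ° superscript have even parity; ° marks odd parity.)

forbidden

Initial level: S=1, L=1, J=0, parity even. Final level: S=0, L=3, J=3, parity even.
ΔJ = 0, ±1 (not J=0↔0): J: 0 → 3, ΔJ = +3 — fails.
ΔL = 0, ±1 (not L=0↔0): L: 1 → 3, ΔL = +2 — fails.
ΔS = 0: S: 1 → 0 — fails.
Parity must change: even → even — fails.
Rule(s) violated: parity, ΔS, ΔL, ΔJ.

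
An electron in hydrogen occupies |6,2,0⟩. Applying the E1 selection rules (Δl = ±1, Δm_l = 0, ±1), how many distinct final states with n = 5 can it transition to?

6

E1 requires Δl = ±1, so l_f ∈ {1, 3}; with 0 ≤ l_f ≤ n_f−1 = 4, the allowed l_f values are {1, 3}.
For l_f = 1: m_f ∈ {m_i−1, m_i, m_i+1} ∩ [−1, 1] = {-1, 0, 1} → 3 states.
For l_f = 3: m_f ∈ {m_i−1, m_i, m_i+1} ∩ [−3, 3] = {-1, 0, 1} → 3 states.
Total: 6.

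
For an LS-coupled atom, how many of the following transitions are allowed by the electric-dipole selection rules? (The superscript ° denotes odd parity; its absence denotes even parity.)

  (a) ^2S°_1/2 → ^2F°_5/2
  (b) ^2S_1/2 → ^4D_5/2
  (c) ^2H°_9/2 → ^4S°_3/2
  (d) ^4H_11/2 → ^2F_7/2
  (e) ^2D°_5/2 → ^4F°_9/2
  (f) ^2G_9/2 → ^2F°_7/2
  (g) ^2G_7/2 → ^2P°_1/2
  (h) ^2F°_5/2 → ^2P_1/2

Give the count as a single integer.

1

(a) forbidden (parity, ΔL, ΔJ fail)
(b) forbidden (parity, ΔS, ΔL, ΔJ fail)
(c) forbidden (parity, ΔS, ΔL, ΔJ fail)
(d) forbidden (parity, ΔS, ΔL, ΔJ fail)
(e) forbidden (parity, ΔS, ΔJ fail)
(f) allowed
(g) forbidden (ΔL, ΔJ fail)
(h) forbidden (ΔL, ΔJ fail)
Total allowed: 1 of 8.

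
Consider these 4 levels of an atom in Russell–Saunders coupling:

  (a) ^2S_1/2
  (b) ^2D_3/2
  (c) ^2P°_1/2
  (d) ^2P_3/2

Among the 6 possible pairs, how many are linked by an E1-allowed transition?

(a)–(b): forbidden (parity, ΔL).
(a)–(c): allowed.
(a)–(d): forbidden (parity).
(b)–(c): allowed.
(b)–(d): forbidden (parity).
(c)–(d): allowed.
Allowed pairs: 3 of 6.

3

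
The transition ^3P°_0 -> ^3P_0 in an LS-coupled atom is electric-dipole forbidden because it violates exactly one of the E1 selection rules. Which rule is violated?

the J=0 ↔ J=0 exclusion

ΔJ = 0, ±1 (not J=0↔0): J: 0 → 0, ΔJ = +0 — ✗.
ΔL = 0, ±1 (not L=0↔0): L: 1 → 1, ΔL = +0 — ✓.
ΔS = 0: S: 1 → 1 — ✓.
Parity must change: odd → even — ✓.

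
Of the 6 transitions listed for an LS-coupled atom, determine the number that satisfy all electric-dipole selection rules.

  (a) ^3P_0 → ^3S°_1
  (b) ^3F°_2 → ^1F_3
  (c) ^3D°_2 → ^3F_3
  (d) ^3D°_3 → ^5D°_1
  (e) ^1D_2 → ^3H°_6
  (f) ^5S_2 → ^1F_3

2

(a) allowed
(b) forbidden (ΔS fails)
(c) allowed
(d) forbidden (parity, ΔS, ΔJ fail)
(e) forbidden (ΔS, ΔL, ΔJ fail)
(f) forbidden (parity, ΔS, ΔL fail)
Total allowed: 2 of 6.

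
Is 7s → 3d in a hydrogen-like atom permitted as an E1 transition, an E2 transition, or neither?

E2

Δl = 2 − 0 = +2; l_i + l_f = 2.
E1 (Δl = ±1): not satisfied.
E2 (Δl = 0,±2, l_i+l_f ≥ 2): satisfied.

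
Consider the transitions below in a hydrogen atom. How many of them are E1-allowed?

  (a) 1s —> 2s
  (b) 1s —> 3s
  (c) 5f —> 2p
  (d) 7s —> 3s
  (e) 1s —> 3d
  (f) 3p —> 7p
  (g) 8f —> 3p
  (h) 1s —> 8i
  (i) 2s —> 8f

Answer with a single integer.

(a) forbidden — Δl = +0 (E1 requires Δl = ±1)
(b) forbidden — Δl = +0 (E1 requires Δl = ±1)
(c) forbidden — Δl = -2 (E1 requires Δl = ±1)
(d) forbidden — Δl = +0 (E1 requires Δl = ±1)
(e) forbidden — Δl = +2 (E1 requires Δl = ±1)
(f) forbidden — Δl = +0 (E1 requires Δl = ±1)
(g) forbidden — Δl = -2 (E1 requires Δl = ±1)
(h) forbidden — Δl = +6 (E1 requires Δl = ±1)
(i) forbidden — Δl = +3 (E1 requires Δl = ±1)
Total allowed: 0 of 9.

0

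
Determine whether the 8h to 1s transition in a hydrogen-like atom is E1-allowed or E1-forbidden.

forbidden

Initial l = 5, final l = 0, so Δl = -5. E1 requires Δl = ±1: fails.
The transition is electric-dipole forbidden.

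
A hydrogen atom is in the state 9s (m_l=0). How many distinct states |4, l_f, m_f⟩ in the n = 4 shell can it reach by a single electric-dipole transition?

E1 requires Δl = ±1, so l_f ∈ {-1, 1}; with 0 ≤ l_f ≤ n_f−1 = 3, the allowed l_f values are {1}.
For l_f = 1: m_f ∈ {m_i−1, m_i, m_i+1} ∩ [−1, 1] = {-1, 0, 1} → 3 states.
Total: 3.

3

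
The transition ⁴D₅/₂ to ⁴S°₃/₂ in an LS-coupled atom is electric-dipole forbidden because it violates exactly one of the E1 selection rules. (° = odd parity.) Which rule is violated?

the ΔL = 0, ±1 rule

Parity must change: even → odd — satisfied.
ΔS = 0: S: 3/2 → 3/2 — satisfied.
ΔL = 0, ±1 (not L=0↔0): L: 2 → 0, ΔL = -2 — violated.
ΔJ = 0, ±1 (not J=0↔0): J: 5/2 → 3/2, ΔJ = -1 — satisfied.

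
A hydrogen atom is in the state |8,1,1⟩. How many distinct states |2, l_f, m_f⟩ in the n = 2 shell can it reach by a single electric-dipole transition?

E1 requires Δl = ±1, so l_f ∈ {0, 2}; with 0 ≤ l_f ≤ n_f−1 = 1, the allowed l_f values are {0}.
For l_f = 0: m_f ∈ {m_i−1, m_i, m_i+1} ∩ [−0, 0] = {0} → 1 state.
Total: 1.

1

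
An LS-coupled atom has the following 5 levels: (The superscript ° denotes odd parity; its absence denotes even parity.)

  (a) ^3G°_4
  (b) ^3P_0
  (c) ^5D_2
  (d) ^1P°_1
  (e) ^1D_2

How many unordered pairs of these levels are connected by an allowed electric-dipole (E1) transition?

(a)–(b): forbidden (ΔL, ΔJ).
(a)–(c): forbidden (ΔS, ΔL, ΔJ).
(a)–(d): forbidden (parity, ΔS, ΔL, ΔJ).
(a)–(e): forbidden (ΔS, ΔL, ΔJ).
(b)–(c): forbidden (parity, ΔS, ΔJ).
(b)–(d): forbidden (ΔS).
(b)–(e): forbidden (parity, ΔS, ΔJ).
(c)–(d): forbidden (ΔS).
(c)–(e): forbidden (parity, ΔS).
(d)–(e): allowed.
Allowed pairs: 1 of 10.

1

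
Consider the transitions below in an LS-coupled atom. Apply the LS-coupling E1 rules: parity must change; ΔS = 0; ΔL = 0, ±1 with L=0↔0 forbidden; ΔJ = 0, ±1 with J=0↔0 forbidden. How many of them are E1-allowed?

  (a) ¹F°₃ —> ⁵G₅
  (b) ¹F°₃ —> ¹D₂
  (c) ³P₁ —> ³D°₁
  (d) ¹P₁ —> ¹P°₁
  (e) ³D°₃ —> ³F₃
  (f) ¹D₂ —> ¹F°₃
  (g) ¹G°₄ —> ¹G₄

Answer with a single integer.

6

(a) forbidden (ΔS, ΔJ fail)
(b) allowed
(c) allowed
(d) allowed
(e) allowed
(f) allowed
(g) allowed
Total allowed: 6 of 7.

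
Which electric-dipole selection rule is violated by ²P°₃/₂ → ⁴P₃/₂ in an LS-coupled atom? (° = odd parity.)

ΔJ = 0, ±1 (not J=0↔0): J: 3/2 → 3/2, ΔJ = +0 — satisfied.
ΔL = 0, ±1 (not L=0↔0): L: 1 → 1, ΔL = +0 — satisfied.
ΔS = 0: S: 1/2 → 3/2 — violated.
Parity must change: odd → even — satisfied.

the ΔS = 0 rule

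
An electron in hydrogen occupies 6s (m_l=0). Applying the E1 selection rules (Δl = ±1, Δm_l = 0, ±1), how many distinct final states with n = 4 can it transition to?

E1 requires Δl = ±1, so l_f ∈ {-1, 1}; with 0 ≤ l_f ≤ n_f−1 = 3, the allowed l_f values are {1}.
For l_f = 1: m_f ∈ {m_i−1, m_i, m_i+1} ∩ [−1, 1] = {-1, 0, 1} → 3 states.
Total: 3.

3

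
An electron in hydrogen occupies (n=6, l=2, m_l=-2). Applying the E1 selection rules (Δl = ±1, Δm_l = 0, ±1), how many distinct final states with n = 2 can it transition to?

1

E1 requires Δl = ±1, so l_f ∈ {1, 3}; with 0 ≤ l_f ≤ n_f−1 = 1, the allowed l_f values are {1}.
For l_f = 1: m_f ∈ {m_i−1, m_i, m_i+1} ∩ [−1, 1] = {-1} → 1 state.
Total: 1.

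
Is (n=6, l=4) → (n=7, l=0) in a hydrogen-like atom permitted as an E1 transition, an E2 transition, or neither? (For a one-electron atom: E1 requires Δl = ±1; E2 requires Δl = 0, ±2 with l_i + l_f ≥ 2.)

neither

Δl = 0 − 4 = -4; l_i + l_f = 4.
E1 (Δl = ±1): not satisfied.
E2 (Δl = 0,±2, l_i+l_f ≥ 2): not satisfied.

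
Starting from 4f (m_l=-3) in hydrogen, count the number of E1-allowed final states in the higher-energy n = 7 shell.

4

E1 requires Δl = ±1, so l_f ∈ {2, 4}; with 0 ≤ l_f ≤ n_f−1 = 6, the allowed l_f values are {2, 4}.
For l_f = 2: m_f ∈ {m_i−1, m_i, m_i+1} ∩ [−2, 2] = {-2} → 1 state.
For l_f = 4: m_f ∈ {m_i−1, m_i, m_i+1} ∩ [−4, 4] = {-4, -3, -2} → 3 states.
Total: 4.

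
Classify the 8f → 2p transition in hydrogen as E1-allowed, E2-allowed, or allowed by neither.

Δl = 1 − 3 = -2; l_i + l_f = 4.
E1 (Δl = ±1): not satisfied.
E2 (Δl = 0,±2, l_i+l_f ≥ 2): satisfied.

E2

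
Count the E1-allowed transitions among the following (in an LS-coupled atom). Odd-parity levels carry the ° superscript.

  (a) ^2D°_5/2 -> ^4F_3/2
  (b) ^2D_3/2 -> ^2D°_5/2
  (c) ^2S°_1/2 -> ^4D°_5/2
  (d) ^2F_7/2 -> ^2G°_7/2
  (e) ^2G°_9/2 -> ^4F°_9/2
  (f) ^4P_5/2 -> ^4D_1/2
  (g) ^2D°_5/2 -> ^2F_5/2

(a) forbidden (ΔS fails)
(b) allowed
(c) forbidden (parity, ΔS, ΔL, ΔJ fail)
(d) allowed
(e) forbidden (parity, ΔS fail)
(f) forbidden (parity, ΔJ fail)
(g) allowed
Total allowed: 3 of 7.

3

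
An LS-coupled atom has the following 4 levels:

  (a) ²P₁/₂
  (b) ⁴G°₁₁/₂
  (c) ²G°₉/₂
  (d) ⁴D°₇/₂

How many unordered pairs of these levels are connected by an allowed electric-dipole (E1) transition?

0

(a)–(b): forbidden (ΔS, ΔL, ΔJ).
(a)–(c): forbidden (ΔL, ΔJ).
(a)–(d): forbidden (ΔS, ΔJ).
(b)–(c): forbidden (parity, ΔS).
(b)–(d): forbidden (parity, ΔL, ΔJ).
(c)–(d): forbidden (parity, ΔS, ΔL).
Allowed pairs: 0 of 6.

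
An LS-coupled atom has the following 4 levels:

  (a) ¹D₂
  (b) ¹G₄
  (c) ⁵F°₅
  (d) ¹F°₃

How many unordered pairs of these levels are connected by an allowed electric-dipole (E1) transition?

(a)–(b): forbidden (parity, ΔL, ΔJ).
(a)–(c): forbidden (ΔS, ΔJ).
(a)–(d): allowed.
(b)–(c): forbidden (ΔS).
(b)–(d): allowed.
(c)–(d): forbidden (parity, ΔS, ΔJ).
Allowed pairs: 2 of 6.

2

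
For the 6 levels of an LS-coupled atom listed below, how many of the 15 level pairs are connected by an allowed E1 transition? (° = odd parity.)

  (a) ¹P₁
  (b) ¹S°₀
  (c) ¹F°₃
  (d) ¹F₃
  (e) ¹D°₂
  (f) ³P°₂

4

(a)–(b): allowed.
(a)–(c): forbidden (ΔL, ΔJ).
(a)–(d): forbidden (parity, ΔL, ΔJ).
(a)–(e): allowed.
(a)–(f): forbidden (ΔS).
(b)–(c): forbidden (parity, ΔL, ΔJ).
(b)–(d): forbidden (ΔL, ΔJ).
(b)–(e): forbidden (parity, ΔL, ΔJ).
(b)–(f): forbidden (parity, ΔS, ΔJ).
(c)–(d): allowed.
(c)–(e): forbidden (parity).
(c)–(f): forbidden (parity, ΔS, ΔL).
(d)–(e): allowed.
(d)–(f): forbidden (ΔS, ΔL).
(e)–(f): forbidden (parity, ΔS).
Allowed pairs: 4 of 15.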